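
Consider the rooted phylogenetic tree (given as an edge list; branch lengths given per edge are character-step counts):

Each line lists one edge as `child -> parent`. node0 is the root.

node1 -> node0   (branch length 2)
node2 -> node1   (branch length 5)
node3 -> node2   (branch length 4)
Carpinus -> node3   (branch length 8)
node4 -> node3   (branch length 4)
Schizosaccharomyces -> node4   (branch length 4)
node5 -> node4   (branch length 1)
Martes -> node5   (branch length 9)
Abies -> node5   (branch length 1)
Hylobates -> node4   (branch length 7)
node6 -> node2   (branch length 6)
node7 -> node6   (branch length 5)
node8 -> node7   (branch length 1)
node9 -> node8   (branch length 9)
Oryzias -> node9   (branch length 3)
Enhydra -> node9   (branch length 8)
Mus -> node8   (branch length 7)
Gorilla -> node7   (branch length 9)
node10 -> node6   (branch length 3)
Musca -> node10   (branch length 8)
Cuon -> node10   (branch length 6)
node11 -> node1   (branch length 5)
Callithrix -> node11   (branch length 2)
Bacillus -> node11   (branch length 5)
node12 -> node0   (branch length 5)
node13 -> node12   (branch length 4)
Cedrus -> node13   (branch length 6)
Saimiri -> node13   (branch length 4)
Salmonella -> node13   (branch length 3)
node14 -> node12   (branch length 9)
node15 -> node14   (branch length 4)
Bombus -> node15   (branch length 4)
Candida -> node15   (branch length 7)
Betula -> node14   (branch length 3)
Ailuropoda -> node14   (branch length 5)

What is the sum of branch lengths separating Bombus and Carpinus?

The path runs Bombus → … → MRCA → … → Carpinus; the MRCA is the root of the tree.
Branch lengths along that path: 4 + 4 + 9 + 5 + 2 + 5 + 4 + 8 = 41.

41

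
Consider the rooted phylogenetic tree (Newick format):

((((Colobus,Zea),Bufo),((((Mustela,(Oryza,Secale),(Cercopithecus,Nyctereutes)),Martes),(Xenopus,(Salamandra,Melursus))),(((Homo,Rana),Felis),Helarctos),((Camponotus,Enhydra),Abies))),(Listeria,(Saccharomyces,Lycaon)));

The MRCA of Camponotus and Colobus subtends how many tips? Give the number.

19

The MRCA of Camponotus and Colobus is the node subtending (((Colobus,Zea),Bufo),((((Mustela,(Oryza,Secale),(Cercopithecus,Nyctereutes)),Martes),(Xenopus,(Salamandra,Melursus))),(((Homo,Rana),Felis),Helarctos),((Camponotus,Enhydra),Abies))).
That clade contains 19 terminal taxa: Abies, Bufo, Camponotus, Cercopithecus, Colobus, Enhydra, Felis, Helarctos, Homo, Martes, Melursus, Mustela, Nyctereutes, Oryza, Rana, Salamandra, Secale, Xenopus, Zea.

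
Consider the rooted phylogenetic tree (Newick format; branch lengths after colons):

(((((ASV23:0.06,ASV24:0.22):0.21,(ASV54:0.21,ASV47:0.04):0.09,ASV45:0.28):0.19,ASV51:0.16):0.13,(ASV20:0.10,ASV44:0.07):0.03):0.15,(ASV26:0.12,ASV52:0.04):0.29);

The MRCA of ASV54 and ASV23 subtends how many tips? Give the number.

5

The MRCA of ASV54 and ASV23 is the node subtending ((ASV23,ASV24),(ASV54,ASV47),ASV45).
That clade contains 5 terminal taxa: ASV23, ASV24, ASV45, ASV47, ASV54.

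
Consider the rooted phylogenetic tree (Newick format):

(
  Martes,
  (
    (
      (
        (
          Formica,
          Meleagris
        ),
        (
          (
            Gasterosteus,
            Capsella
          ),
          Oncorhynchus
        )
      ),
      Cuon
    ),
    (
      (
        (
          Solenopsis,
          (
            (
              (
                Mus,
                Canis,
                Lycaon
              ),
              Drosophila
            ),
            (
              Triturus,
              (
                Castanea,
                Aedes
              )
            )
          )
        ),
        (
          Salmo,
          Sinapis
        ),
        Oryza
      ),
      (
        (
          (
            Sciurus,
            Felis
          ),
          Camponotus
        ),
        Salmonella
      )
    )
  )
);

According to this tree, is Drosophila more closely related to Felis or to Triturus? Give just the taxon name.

The MRCA of Drosophila and Triturus subtends (((Mus,Canis,Lycaon),Drosophila),(Triturus,(Castanea,Aedes))) (7 taxa).
The MRCA of Drosophila and Felis subtends (((Solenopsis,(((Mus,Canis,Lycaon),Drosophila),(Triturus,(Castanea,Aedes)))),(Salmo,Sinapis),Oryza),(((Sciurus,Felis),Camponotus),Salmonella)) (15 taxa).
The first is nested inside the second, so Drosophila shares a more recent common ancestor with Triturus.

Triturus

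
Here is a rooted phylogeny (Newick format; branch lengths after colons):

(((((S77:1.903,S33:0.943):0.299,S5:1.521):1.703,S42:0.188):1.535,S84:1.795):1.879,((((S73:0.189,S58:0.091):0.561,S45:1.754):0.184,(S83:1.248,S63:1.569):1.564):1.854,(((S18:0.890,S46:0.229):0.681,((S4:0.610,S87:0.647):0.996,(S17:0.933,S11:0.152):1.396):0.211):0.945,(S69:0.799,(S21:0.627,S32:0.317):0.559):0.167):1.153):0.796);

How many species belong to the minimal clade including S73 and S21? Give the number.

14

The MRCA of S73 and S21 is the node subtending ((((S73,S58),S45),(S83,S63)),(((S18,S46),((S4,S87),(S17,S11))),(S69,(S21,S32)))).
That clade contains 14 terminal taxa: S11, S17, S18, S21, S32, S4, S45, S46, S58, S63, S69, S73, S83, S87.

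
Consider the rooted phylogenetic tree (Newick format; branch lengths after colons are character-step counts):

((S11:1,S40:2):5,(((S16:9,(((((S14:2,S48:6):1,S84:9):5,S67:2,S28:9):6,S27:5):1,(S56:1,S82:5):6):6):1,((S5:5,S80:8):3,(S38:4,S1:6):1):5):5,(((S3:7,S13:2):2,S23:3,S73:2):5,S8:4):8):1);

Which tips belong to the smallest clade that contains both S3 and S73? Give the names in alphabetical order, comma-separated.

S13, S23, S3, S73

Tracing S3: it sits inside (S3,S13).
Tracing S73: it sits inside ((S3,S13),S23,S73).
The smallest clade enclosing both is ((S3,S13),S23,S73); the answer is its 4 terminal taxa in alphabetical order.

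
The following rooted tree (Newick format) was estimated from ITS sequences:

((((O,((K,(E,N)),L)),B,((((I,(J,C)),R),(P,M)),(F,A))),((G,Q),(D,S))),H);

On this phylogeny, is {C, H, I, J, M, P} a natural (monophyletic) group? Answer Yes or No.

No

The MRCA of the listed taxa is the root, so the smallest clade containing them is the whole tree.
That clade also contains A, B, D, E, F, G, K, L, N, O, Q, R, S, which are not in the proposed group, so the group is not monophyletic.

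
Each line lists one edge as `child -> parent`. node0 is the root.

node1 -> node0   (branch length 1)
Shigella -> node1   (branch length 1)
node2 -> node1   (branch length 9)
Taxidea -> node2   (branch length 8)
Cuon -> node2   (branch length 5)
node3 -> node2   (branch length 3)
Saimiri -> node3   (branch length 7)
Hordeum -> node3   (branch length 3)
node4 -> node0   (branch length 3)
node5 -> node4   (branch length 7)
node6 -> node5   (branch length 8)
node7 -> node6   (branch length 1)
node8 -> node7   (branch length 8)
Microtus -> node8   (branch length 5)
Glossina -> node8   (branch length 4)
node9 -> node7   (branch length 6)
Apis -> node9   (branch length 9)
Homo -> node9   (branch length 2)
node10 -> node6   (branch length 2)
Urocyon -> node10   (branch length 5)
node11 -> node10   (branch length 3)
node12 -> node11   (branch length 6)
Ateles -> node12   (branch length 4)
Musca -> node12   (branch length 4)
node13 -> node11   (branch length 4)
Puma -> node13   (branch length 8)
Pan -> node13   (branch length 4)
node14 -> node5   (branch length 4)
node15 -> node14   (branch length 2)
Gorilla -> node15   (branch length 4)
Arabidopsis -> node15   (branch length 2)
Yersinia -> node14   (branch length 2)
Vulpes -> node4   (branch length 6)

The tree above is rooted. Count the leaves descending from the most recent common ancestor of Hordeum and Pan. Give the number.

The MRCA of Hordeum and Pan is the root, so the clade is the entire tree.
That clade contains 18 terminal taxa: Apis, Arabidopsis, Ateles, Cuon, Glossina, Gorilla, Homo, Hordeum, Microtus, Musca, Pan, Puma, Saimiri, Shigella, Taxidea, Urocyon, Vulpes, Yersinia.

18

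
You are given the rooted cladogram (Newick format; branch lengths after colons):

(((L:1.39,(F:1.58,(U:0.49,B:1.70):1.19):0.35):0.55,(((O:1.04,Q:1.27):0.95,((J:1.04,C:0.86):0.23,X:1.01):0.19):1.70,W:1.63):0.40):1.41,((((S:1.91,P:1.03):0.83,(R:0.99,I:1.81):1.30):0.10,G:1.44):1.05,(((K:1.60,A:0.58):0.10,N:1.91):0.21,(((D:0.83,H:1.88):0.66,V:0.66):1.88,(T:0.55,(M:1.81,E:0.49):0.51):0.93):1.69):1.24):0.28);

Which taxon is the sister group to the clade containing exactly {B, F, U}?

The clade containing exactly {B, F, U} attaches to the tree at the node subtending (L,(F,(U,B))).
The other lineage descending from that same node — the sister group — is the single tip L.

L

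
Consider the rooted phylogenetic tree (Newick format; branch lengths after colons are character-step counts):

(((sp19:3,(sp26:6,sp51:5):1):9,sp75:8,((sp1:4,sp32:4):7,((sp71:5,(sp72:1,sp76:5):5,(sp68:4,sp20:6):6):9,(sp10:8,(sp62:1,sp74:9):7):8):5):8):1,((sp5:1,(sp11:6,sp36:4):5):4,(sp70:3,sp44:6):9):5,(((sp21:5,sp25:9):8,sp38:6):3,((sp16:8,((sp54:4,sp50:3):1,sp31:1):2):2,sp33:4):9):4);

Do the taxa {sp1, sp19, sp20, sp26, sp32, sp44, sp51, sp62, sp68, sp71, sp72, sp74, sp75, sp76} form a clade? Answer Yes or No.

The MRCA of the listed taxa is the root, so the smallest clade containing them is the whole tree.
That clade also contains sp10, sp11, sp16, sp21, sp25, sp31, sp33, sp36, sp38, sp5, sp50, sp54, sp70, which are not in the proposed group, so the group is not monophyletic.

No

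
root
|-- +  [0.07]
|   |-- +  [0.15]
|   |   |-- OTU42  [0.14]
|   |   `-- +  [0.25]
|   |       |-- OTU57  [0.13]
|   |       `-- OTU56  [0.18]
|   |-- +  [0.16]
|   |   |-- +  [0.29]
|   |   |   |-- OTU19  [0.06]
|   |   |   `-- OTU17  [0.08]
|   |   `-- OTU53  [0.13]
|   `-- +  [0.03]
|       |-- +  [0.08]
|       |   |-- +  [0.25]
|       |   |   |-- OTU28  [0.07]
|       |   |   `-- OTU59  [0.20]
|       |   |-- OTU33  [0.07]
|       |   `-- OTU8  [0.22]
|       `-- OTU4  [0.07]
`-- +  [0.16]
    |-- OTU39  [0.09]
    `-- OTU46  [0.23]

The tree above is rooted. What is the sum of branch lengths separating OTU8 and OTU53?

The path runs OTU8 → … → MRCA → … → OTU53; the MRCA is the node subtending ((OTU42,(OTU57,OTU56)),((OTU19,OTU17),OTU53),(((OTU28,OTU59),OTU33,OTU8),OTU4)).
Branch lengths along that path: 0.22 + 0.08 + 0.03 + 0.16 + 0.13 = 0.62.

0.62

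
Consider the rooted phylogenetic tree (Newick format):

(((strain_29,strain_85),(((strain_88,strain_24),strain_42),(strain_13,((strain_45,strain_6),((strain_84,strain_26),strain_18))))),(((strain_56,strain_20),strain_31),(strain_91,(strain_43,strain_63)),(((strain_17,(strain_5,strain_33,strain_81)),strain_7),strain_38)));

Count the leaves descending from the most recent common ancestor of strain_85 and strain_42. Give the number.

11

The MRCA of strain_85 and strain_42 is the node subtending ((strain_29,strain_85),(((strain_88,strain_24),strain_42),(strain_13,((strain_45,strain_6),((strain_84,strain_26),strain_18))))).
That clade contains 11 terminal taxa: strain_13, strain_18, strain_24, strain_26, strain_29, strain_42, strain_45, strain_6, strain_84, strain_85, strain_88.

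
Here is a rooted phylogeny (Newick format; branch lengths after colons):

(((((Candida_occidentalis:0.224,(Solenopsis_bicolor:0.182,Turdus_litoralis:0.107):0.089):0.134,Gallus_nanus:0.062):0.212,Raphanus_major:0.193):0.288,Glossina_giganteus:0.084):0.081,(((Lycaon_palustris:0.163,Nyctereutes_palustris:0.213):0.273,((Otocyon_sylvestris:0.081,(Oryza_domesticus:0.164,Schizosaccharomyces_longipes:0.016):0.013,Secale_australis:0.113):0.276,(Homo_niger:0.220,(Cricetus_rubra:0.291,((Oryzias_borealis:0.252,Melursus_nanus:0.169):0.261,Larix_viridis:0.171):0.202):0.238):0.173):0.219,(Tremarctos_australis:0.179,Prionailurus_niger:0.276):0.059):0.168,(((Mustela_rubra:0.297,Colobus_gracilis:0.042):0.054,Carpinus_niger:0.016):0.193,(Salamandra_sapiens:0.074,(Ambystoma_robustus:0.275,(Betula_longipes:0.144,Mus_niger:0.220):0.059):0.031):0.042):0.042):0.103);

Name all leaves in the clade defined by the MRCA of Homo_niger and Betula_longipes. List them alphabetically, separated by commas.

Tracing Homo_niger: it sits inside (Homo_niger,(Cricetus_rubra,((Oryzias_borealis,Melursus_nanus),Larix_viridis))).
Tracing Betula_longipes: it sits inside (Betula_longipes,Mus_niger).
The smallest clade enclosing both is (((Lycaon_palustris,Nyctereutes_palustris),((Otocyon_sylvestris,(Oryza_domesticus,Schizosaccharomyces_longipes),Secale_australis),(Homo_niger,(Cricetus_rubra,((Oryzias_borealis,Melursus_nanus),Larix_viridis)))),(Tremarctos_australis,Prionailurus_niger)),(((Mustela_rubra,Colobus_gracilis),Carpinus_niger),(Salamandra_sapiens,(Ambystoma_robustus,(Betula_longipes,Mus_niger))))); the answer is its 20 terminal taxa in alphabetical order.

Ambystoma_robustus, Betula_longipes, Carpinus_niger, Colobus_gracilis, Cricetus_rubra, Homo_niger, Larix_viridis, Lycaon_palustris, Melursus_nanus, Mus_niger, Mustela_rubra, Nyctereutes_palustris, Oryza_domesticus, Oryzias_borealis, Otocyon_sylvestris, Prionailurus_niger, Salamandra_sapiens, Schizosaccharomyces_longipes, Secale_australis, Tremarctos_australis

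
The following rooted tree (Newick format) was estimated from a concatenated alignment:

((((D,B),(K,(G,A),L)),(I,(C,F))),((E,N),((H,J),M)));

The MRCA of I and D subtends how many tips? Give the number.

9

The MRCA of I and D is the node subtending (((D,B),(K,(G,A),L)),(I,(C,F))).
That clade contains 9 terminal taxa: A, B, C, D, F, G, I, K, L.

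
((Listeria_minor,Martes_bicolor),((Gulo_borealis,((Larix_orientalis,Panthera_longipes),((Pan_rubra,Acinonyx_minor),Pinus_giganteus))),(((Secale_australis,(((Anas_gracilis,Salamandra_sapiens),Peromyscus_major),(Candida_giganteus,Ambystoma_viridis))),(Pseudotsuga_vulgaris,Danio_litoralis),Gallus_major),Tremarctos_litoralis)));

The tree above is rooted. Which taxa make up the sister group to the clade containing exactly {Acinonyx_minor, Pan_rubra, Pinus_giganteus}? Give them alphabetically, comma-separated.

The clade containing exactly {Acinonyx_minor, Pan_rubra, Pinus_giganteus} attaches to the tree at the node subtending ((Larix_orientalis,Panthera_longipes),((Pan_rubra,Acinonyx_minor),Pinus_giganteus)).
The other lineage descending from that same node — the sister group — is (Larix_orientalis,Panthera_longipes); its 2 tips in alphabetical order are the answer.

Larix_orientalis, Panthera_longipes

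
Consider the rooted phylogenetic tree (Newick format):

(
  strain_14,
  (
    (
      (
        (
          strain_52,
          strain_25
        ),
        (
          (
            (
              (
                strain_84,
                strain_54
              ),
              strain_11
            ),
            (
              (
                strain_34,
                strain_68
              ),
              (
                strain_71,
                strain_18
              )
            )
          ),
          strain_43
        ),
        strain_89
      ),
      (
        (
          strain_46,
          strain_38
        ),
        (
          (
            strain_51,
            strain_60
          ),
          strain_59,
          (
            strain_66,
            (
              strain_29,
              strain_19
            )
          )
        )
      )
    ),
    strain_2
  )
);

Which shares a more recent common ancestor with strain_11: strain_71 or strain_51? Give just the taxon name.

The MRCA of strain_11 and strain_71 subtends (((strain_84,strain_54),strain_11),((strain_34,strain_68),(strain_71,strain_18))) (7 taxa).
The MRCA of strain_11 and strain_51 subtends (((strain_52,strain_25),((((strain_84,strain_54),strain_11),((strain_34,strain_68),(strain_71,strain_18))),strain_43),strain_89),((strain_46,strain_38),((strain_51,strain_60),strain_59,(strain_66,(strain_29,strain_19))))) (19 taxa).
The first is nested inside the second, so strain_11 shares a more recent common ancestor with strain_71.

strain_71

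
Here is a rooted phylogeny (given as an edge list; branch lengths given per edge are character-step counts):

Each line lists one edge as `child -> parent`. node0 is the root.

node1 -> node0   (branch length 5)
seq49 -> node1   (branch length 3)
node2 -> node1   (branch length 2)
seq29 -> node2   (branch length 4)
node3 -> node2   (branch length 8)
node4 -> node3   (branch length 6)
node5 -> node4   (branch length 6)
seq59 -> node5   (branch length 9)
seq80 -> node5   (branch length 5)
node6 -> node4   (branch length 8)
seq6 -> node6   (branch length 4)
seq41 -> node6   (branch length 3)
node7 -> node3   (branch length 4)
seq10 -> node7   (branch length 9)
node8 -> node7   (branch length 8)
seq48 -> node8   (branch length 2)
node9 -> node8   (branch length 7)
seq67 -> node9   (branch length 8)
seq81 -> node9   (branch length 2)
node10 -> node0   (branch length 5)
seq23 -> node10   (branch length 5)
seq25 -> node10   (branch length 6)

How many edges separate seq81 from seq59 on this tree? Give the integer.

The MRCA of seq81 and seq59 is the node subtending (((seq59,seq80),(seq6,seq41)),(seq10,(seq48,(seq67,seq81)))).
From seq81 up to that node: 4 branches. From seq59 up to the same node: 3 branches. Total: 4 + 3 = 7.

7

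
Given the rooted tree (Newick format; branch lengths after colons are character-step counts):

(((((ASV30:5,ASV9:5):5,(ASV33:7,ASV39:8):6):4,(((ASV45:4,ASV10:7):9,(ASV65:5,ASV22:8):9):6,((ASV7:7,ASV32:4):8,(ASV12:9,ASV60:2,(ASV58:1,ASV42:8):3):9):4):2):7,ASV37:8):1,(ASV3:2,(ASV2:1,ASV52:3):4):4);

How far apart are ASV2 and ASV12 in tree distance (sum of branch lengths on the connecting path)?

41

The path runs ASV2 → … → MRCA → … → ASV12; the MRCA is the root of the tree.
Branch lengths along that path: 1 + 4 + 4 + 1 + 7 + 2 + 4 + 9 + 9 = 41.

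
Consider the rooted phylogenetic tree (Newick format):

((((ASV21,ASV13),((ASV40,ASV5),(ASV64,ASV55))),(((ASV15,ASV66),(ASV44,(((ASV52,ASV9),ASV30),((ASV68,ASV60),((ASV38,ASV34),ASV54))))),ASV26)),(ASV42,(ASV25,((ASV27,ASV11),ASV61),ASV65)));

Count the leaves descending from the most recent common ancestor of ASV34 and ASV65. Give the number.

The MRCA of ASV34 and ASV65 is the root, so the clade is the entire tree.
That clade contains 24 terminal taxa: ASV11, ASV13, ASV15, ASV21, ASV25, ASV26, ASV27, ASV30, ASV34, ASV38, ASV40, ASV42, ASV44, ASV5, ASV52, ASV54, ASV55, ASV60, ASV61, ASV64, ASV65, ASV66, ASV68, ASV9.

24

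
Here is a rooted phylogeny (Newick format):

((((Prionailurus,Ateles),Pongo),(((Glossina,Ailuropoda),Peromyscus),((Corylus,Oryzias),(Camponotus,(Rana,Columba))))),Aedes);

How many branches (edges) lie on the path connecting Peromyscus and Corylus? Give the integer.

The MRCA of Peromyscus and Corylus is the node subtending (((Glossina,Ailuropoda),Peromyscus),((Corylus,Oryzias),(Camponotus,(Rana,Columba)))).
From Peromyscus up to that node: 2 branches. From Corylus up to the same node: 3 branches. Total: 2 + 3 = 5.

5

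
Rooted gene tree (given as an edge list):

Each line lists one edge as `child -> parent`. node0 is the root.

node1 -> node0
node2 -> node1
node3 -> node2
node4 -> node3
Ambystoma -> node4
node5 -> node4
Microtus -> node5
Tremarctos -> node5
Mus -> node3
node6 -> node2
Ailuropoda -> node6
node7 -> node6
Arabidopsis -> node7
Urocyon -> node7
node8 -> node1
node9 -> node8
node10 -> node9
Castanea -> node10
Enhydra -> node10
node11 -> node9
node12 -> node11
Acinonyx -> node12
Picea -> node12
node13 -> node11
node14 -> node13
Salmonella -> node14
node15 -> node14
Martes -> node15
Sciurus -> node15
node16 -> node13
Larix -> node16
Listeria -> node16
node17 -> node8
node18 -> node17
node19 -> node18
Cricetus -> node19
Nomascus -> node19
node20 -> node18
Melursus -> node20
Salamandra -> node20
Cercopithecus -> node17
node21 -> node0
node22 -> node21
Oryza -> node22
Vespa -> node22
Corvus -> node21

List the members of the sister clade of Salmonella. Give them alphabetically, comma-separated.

Martes, Sciurus

Salmonella attaches to the tree at the node subtending (Salmonella,(Martes,Sciurus)).
The other lineage descending from that same node — the sister group — is (Martes,Sciurus); its 2 tips in alphabetical order are the answer.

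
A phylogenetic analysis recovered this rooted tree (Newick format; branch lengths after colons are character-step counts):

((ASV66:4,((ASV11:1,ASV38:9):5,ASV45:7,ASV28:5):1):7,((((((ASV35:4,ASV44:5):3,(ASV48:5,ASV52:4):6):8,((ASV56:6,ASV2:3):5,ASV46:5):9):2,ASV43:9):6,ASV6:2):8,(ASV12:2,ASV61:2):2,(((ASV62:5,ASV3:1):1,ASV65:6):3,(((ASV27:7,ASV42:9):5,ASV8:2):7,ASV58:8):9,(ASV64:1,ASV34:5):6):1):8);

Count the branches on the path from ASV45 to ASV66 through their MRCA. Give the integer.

3

The MRCA of ASV45 and ASV66 is the node subtending (ASV66,((ASV11,ASV38),ASV45,ASV28)).
From ASV45 up to that node: 2 branches. From ASV66 up to the same node: 1 branch. Total: 2 + 1 = 3.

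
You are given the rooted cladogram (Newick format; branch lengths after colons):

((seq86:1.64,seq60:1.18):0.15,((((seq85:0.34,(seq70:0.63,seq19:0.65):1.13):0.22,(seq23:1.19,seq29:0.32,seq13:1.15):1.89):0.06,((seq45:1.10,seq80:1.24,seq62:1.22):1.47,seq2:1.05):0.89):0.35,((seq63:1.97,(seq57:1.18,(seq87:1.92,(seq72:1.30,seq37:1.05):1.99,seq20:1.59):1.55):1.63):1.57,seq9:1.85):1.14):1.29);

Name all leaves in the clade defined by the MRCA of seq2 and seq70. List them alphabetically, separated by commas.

seq13, seq19, seq2, seq23, seq29, seq45, seq62, seq70, seq80, seq85

Tracing seq2: it sits inside ((seq45,seq80,seq62),seq2).
Tracing seq70: it sits inside (seq70,seq19).
The smallest clade enclosing both is (((seq85,(seq70,seq19)),(seq23,seq29,seq13)),((seq45,seq80,seq62),seq2)); the answer is its 10 terminal taxa in alphabetical order.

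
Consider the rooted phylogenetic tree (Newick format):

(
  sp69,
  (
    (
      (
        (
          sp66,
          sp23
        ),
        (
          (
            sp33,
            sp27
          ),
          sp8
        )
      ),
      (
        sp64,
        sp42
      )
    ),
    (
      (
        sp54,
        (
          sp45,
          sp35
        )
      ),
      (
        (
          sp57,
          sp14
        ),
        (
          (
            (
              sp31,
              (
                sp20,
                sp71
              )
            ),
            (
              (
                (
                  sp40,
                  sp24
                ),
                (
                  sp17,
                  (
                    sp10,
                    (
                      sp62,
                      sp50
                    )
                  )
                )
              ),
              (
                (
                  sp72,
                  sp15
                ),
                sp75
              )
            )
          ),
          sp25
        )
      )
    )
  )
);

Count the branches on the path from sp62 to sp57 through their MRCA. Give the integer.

The MRCA of sp62 and sp57 is the node subtending ((sp57,sp14),(((sp31,(sp20,sp71)),(((sp40,sp24),(sp17,(sp10,(sp62,sp50)))),((sp72,sp15),sp75))),sp25)).
From sp62 up to that node: 8 branches. From sp57 up to the same node: 2 branches. Total: 8 + 2 = 10.

10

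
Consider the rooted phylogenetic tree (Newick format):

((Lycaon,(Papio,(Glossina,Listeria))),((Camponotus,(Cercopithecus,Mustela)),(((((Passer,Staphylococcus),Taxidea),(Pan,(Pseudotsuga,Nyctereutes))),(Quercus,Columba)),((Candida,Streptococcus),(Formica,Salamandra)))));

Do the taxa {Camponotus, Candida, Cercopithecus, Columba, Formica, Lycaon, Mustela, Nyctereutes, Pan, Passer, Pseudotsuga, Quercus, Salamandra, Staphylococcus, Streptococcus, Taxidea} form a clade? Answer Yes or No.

The MRCA of the listed taxa is the root, so the smallest clade containing them is the whole tree.
That clade also contains Glossina, Listeria, Papio, which are not in the proposed group, so the group is not monophyletic.

No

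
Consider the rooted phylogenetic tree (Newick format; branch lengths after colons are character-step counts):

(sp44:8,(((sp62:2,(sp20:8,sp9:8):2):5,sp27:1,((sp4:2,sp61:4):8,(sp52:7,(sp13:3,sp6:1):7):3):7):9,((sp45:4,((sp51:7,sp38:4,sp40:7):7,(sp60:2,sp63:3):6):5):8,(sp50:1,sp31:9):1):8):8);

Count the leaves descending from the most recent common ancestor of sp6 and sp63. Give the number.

17

The MRCA of sp6 and sp63 is the node subtending (((sp62,(sp20,sp9)),sp27,((sp4,sp61),(sp52,(sp13,sp6)))),((sp45,((sp51,sp38,sp40),(sp60,sp63))),(sp50,sp31))).
That clade contains 17 terminal taxa: sp13, sp20, sp27, sp31, sp38, sp4, sp40, sp45, sp50, sp51, sp52, sp6, sp60, sp61, sp62, sp63, sp9.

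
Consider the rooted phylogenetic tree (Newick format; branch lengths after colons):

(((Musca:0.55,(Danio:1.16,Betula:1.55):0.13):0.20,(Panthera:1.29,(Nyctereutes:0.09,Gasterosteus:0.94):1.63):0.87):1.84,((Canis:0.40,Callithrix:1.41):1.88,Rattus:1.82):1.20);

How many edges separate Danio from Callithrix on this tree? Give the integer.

7

The MRCA of Danio and Callithrix is the root of the tree.
From Danio up to that node: 4 branches. From Callithrix up to the same node: 3 branches. Total: 4 + 3 = 7.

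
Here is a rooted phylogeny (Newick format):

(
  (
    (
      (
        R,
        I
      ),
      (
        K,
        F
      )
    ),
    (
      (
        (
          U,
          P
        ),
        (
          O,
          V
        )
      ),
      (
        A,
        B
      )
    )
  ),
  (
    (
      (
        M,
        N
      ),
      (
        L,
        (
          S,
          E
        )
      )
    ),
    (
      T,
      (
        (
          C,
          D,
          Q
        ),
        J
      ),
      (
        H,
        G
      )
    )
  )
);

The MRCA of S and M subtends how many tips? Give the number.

5

The MRCA of S and M is the node subtending ((M,N),(L,(S,E))).
That clade contains 5 terminal taxa: E, L, M, N, S.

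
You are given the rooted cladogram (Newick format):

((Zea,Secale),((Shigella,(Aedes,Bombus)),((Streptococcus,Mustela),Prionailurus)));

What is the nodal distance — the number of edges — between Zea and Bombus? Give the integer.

The MRCA of Zea and Bombus is the root of the tree.
From Zea up to that node: 2 branches. From Bombus up to the same node: 4 branches. Total: 2 + 4 = 6.

6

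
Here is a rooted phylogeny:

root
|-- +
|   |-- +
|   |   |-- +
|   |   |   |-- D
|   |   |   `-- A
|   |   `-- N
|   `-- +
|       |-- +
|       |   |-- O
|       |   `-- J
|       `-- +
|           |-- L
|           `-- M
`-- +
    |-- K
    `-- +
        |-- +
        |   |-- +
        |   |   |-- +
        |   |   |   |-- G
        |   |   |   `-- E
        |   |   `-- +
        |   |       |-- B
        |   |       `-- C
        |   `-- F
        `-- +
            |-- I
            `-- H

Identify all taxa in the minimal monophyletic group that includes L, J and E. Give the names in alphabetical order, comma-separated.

A, B, C, D, E, F, G, H, I, J, K, L, M, N, O

Tracing L: it sits inside (L,M).
Tracing J: it sits inside (O,J).
Tracing E: it sits inside (G,E).
The smallest clade enclosing all 3 is the whole tree (their MRCA is the root), so the answer is all 15 tips in alphabetical order.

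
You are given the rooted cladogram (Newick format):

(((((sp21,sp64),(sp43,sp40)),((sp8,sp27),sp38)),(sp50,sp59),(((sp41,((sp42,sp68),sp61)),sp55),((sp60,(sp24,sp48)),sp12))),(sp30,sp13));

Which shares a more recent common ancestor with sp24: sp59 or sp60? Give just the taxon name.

The MRCA of sp24 and sp60 subtends (sp60,(sp24,sp48)) (3 taxa).
The MRCA of sp24 and sp59 subtends ((((sp21,sp64),(sp43,sp40)),((sp8,sp27),sp38)),(sp50,sp59),(((sp41,((sp42,sp68),sp61)),sp55),((sp60,(sp24,sp48)),sp12))) (18 taxa).
The first is nested inside the second, so sp24 shares a more recent common ancestor with sp60.

sp60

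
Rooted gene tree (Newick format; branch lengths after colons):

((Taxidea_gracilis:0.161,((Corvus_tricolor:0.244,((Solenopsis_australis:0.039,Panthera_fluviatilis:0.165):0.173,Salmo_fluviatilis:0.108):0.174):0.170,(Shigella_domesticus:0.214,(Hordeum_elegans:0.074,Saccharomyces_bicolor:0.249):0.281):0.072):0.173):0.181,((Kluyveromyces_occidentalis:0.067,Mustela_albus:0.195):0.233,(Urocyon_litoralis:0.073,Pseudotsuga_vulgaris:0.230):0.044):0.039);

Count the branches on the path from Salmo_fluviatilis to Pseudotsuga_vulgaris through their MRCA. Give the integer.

8

The MRCA of Salmo_fluviatilis and Pseudotsuga_vulgaris is the root of the tree.
From Salmo_fluviatilis up to that node: 5 branches. From Pseudotsuga_vulgaris up to the same node: 3 branches. Total: 5 + 3 = 8.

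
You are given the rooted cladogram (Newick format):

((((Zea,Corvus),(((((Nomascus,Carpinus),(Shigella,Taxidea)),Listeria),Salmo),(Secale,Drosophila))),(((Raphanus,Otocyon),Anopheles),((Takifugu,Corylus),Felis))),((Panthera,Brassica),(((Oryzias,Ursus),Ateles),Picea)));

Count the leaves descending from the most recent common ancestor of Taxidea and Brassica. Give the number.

22

The MRCA of Taxidea and Brassica is the root, so the clade is the entire tree.
That clade contains 22 terminal taxa: Anopheles, Ateles, Brassica, Carpinus, Corvus, Corylus, Drosophila, Felis, Listeria, Nomascus, Oryzias, Otocyon, Panthera, Picea, Raphanus, Salmo, Secale, Shigella, Takifugu, Taxidea, Ursus, Zea.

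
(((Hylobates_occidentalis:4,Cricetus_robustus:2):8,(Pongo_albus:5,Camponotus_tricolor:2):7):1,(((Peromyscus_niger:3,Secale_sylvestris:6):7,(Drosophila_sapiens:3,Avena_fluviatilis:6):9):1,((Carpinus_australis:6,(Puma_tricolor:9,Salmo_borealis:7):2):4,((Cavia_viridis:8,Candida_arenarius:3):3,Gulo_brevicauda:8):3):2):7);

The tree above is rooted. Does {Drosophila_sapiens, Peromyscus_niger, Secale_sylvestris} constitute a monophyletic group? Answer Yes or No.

The MRCA of the listed taxa subtends ((Peromyscus_niger,Secale_sylvestris),(Drosophila_sapiens,Avena_fluviatilis)).
That clade also contains Avena_fluviatilis, which is not in the proposed group, so the group is not monophyletic.

No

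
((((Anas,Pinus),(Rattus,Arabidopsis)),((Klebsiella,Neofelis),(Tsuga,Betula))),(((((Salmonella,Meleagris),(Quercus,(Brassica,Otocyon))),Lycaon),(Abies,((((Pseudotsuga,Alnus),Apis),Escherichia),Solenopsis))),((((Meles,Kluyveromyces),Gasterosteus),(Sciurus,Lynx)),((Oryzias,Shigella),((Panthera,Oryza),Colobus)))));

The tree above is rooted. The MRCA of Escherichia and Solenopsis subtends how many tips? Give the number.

5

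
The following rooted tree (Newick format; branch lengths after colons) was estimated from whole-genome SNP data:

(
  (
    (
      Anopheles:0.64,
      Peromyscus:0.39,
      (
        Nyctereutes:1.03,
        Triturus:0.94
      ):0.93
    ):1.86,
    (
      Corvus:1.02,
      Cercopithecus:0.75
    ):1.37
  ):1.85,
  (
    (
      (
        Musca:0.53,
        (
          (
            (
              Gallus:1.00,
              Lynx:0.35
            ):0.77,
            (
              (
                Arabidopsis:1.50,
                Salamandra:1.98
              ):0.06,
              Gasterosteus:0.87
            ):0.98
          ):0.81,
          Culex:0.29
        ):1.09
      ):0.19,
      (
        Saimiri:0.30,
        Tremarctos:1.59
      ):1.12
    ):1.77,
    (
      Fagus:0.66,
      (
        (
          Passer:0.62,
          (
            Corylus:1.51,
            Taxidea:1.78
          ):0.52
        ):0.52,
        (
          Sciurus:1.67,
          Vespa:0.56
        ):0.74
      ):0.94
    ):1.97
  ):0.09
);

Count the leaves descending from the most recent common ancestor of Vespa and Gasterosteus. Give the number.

The MRCA of Vespa and Gasterosteus is the node subtending (((Musca,(((Gallus,Lynx),((Arabidopsis,Salamandra),Gasterosteus)),Culex)),(Saimiri,Tremarctos)),(Fagus,((Passer,(Corylus,Taxidea)),(Sciurus,Vespa)))).
That clade contains 15 terminal taxa: Arabidopsis, Corylus, Culex, Fagus, Gallus, Gasterosteus, Lynx, Musca, Passer, Saimiri, Salamandra, Sciurus, Taxidea, Tremarctos, Vespa.

15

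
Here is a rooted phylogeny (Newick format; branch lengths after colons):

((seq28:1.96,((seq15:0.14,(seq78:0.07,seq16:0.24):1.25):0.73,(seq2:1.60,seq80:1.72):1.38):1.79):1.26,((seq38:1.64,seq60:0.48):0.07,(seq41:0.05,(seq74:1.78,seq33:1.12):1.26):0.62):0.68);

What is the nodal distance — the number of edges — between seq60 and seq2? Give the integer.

7

The MRCA of seq60 and seq2 is the root of the tree.
From seq60 up to that node: 3 branches. From seq2 up to the same node: 4 branches. Total: 3 + 4 = 7.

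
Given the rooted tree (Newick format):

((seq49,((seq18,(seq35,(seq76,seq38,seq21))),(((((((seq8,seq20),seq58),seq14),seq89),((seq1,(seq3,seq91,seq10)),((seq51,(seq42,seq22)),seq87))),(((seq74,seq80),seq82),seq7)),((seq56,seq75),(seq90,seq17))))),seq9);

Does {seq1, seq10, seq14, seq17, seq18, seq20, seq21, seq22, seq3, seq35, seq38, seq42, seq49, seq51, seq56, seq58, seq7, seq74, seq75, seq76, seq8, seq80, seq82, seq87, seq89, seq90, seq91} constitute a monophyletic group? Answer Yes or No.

The most recent common ancestor of these taxa subtends (seq49,((seq18,(seq35,(seq76,seq38,seq21))),(((((((seq8,seq20),seq58),seq14),seq89),((seq1,(seq3,seq91,seq10)),((seq51,(seq42,seq22)),seq87))),(((seq74,seq80),seq82),seq7)),((seq56,seq75),(seq90,seq17))))).
That clade has exactly 27 tips — every listed taxon and nothing else — so the group is monophyletic.

Yes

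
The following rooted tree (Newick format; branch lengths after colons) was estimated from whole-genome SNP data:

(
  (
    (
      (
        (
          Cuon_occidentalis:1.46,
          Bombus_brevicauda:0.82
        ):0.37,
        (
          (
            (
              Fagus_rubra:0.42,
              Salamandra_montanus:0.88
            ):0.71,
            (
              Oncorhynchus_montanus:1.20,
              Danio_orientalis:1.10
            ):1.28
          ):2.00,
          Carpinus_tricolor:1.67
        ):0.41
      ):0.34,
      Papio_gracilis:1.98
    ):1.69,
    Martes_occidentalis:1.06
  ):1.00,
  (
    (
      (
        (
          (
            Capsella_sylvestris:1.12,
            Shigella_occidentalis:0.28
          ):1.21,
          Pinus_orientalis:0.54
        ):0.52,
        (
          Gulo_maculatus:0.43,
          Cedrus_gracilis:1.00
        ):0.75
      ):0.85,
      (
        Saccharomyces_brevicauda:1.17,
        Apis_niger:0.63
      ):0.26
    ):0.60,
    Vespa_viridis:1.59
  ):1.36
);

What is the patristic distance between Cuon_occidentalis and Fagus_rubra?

The path runs Cuon_occidentalis → … → MRCA → … → Fagus_rubra; the MRCA is the node subtending ((Cuon_occidentalis,Bombus_brevicauda),(((Fagus_rubra,Salamandra_montanus),(Oncorhynchus_montanus,Danio_orientalis)),Carpinus_tricolor)).
Branch lengths along that path: 1.46 + 0.37 + 0.41 + 2.00 + 0.71 + 0.42 = 5.37.

5.37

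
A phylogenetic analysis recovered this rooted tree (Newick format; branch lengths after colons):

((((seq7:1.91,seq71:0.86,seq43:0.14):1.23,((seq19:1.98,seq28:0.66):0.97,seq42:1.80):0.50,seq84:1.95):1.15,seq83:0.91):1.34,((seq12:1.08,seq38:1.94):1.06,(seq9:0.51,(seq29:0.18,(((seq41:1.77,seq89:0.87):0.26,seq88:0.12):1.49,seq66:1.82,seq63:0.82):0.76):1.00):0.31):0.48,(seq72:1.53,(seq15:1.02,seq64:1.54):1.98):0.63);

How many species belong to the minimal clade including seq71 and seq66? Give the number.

20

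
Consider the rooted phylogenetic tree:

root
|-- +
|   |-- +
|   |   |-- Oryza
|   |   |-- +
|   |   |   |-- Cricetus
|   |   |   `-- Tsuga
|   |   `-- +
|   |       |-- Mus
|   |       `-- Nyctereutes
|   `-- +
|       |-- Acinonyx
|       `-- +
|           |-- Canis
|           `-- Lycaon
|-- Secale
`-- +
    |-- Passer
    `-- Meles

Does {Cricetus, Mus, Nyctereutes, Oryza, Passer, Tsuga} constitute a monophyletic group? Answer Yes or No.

The MRCA of the listed taxa is the root, so the smallest clade containing them is the whole tree.
That clade also contains Acinonyx, Canis, Lycaon, Meles, Secale, which are not in the proposed group, so the group is not monophyletic.

No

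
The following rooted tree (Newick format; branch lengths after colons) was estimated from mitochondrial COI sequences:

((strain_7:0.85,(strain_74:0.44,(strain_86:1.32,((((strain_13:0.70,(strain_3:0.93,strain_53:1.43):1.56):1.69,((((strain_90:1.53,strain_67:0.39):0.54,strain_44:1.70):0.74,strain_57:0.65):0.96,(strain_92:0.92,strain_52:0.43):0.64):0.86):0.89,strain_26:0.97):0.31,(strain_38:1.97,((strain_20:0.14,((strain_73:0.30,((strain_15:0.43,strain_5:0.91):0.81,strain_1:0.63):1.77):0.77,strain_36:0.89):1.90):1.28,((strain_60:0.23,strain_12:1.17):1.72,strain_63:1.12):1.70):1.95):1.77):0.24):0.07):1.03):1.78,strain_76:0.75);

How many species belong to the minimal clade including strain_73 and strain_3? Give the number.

20

The MRCA of strain_73 and strain_3 is the node subtending ((((strain_13,(strain_3,strain_53)),((((strain_90,strain_67),strain_44),strain_57),(strain_92,strain_52))),strain_26),(strain_38,((strain_20,((strain_73,((strain_15,strain_5),strain_1)),strain_36)),((strain_60,strain_12),strain_63)))).
That clade contains 20 terminal taxa: strain_1, strain_12, strain_13, strain_15, strain_20, strain_26, strain_3, strain_36, strain_38, strain_44, strain_5, strain_52, strain_53, strain_57, strain_60, strain_63, strain_67, strain_73, strain_90, strain_92.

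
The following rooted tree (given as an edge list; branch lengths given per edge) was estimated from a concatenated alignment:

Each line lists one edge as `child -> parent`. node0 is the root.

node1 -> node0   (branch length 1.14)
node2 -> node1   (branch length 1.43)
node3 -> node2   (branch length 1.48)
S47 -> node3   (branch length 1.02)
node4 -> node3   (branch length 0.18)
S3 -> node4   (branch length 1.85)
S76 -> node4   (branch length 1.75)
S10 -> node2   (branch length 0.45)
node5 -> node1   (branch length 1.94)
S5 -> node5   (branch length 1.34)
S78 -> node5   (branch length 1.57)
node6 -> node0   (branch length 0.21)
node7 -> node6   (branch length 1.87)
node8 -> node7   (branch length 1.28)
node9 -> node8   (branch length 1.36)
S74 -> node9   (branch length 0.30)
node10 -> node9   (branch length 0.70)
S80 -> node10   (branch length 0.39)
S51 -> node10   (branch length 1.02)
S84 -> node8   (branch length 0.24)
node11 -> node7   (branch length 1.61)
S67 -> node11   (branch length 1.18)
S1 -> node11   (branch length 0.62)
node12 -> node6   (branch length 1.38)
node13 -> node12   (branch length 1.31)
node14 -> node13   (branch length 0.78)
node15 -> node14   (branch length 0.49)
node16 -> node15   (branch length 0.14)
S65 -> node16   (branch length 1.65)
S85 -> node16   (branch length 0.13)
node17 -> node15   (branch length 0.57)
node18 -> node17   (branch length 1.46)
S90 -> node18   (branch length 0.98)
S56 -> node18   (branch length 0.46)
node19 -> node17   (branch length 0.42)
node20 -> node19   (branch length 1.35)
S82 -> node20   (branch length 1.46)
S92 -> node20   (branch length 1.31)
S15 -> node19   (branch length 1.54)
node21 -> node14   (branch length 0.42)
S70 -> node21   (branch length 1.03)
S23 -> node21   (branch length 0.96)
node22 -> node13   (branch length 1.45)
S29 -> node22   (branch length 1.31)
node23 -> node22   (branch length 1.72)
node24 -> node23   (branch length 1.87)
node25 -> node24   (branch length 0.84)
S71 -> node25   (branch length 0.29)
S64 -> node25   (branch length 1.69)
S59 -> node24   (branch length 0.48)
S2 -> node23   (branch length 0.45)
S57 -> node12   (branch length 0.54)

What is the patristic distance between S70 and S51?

11.15

The path runs S70 → … → MRCA → … → S51; the MRCA is the node subtending ((((S74,(S80,S51)),S84),(S67,S1)),(((((S65,S85),((S90,S56),((S82,S92),S15))),(S70,S23)),(S29,(((S71,S64),S59),S2))),S57)).
Branch lengths along that path: 1.03 + 0.42 + 0.78 + 1.31 + 1.38 + 1.87 + 1.28 + 1.36 + 0.70 + 1.02 = 11.15.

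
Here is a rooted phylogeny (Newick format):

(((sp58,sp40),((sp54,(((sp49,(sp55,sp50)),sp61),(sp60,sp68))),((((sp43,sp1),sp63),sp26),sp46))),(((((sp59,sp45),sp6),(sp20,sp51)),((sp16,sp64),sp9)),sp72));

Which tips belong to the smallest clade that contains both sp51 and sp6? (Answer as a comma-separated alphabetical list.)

Tracing sp51: it sits inside (sp20,sp51).
Tracing sp6: it sits inside ((sp59,sp45),sp6).
The smallest clade enclosing both is (((sp59,sp45),sp6),(sp20,sp51)); the answer is its 5 terminal taxa in alphabetical order.

sp20, sp45, sp51, sp59, sp6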